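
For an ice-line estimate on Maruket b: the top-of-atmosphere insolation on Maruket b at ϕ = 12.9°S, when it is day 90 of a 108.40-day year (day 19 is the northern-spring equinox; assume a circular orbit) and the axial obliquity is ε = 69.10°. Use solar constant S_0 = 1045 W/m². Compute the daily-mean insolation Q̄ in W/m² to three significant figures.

Solar longitude: L_s = 360° × (90 − 19)/108.40 = 235.793°.
sin δ = sin 69.10° × sin 235.793° = -0.77260, so δ = -50.588°.
cos h₀ = −tan(-12.9°) tan(-50.588°) = -0.2787, h₀ = 1.8532 rad.
Bracket: h₀ sin ϕ sin δ + cos ϕ cos δ sin h₀ = 1.8532×-0.22325×-0.77260 + 0.97476×0.63489×0.96038 = 0.319645 + 0.594346 = 0.913991.
Q̄ = (S_0/π) × [bracket] = (1045/π) × 0.913991 = 304.0 W/m².

Q̄ ≈ 304 W/m²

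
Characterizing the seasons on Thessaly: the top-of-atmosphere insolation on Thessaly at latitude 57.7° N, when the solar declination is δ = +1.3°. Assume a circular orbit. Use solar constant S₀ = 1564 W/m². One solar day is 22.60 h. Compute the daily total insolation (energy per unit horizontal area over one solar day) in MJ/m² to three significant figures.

22.9 MJ/m²

cos H₀ = −tan(+57.7°) tan(+1.300°) = -0.0359, H₀ = 1.6067 rad.
Bracket: H₀ sin φ sin δ + cos φ cos δ sin H₀ = 1.6067×0.84526×0.02269 + 0.53435×0.99974×0.99936 = 0.030815 + 0.533869 = 0.564684.
Q̄ = (S₀/π) × [bracket] = (1564/π) × 0.564684 = 281.12 W/m².
Daily total = Q̄ × 22.60 h × 3600 s/h = 281.12 × 22.60 × 3600 / 10⁶ = 22.87 MJ/m².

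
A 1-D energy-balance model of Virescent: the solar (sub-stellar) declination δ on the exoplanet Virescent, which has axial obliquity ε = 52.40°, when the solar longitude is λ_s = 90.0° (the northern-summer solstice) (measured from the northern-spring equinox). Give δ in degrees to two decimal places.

δ = +52.40°

sin δ = sin ε · sin λ_s = sin 52.40° × sin 90.0° = 0.792290.
δ = arcsin(0.792290) = +52.40°.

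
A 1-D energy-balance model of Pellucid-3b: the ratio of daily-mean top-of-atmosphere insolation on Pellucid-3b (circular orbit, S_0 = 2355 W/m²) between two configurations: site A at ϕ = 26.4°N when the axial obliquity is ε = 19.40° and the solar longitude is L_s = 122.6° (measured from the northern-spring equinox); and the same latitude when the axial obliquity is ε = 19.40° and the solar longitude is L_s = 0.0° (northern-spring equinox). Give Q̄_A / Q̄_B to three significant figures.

Q̄_A / Q̄_B ≈ 1.19

— Configuration A (ϕ=+26.4°):
Solar declination: sin δ = sin ε · sin L_s = sin 19.40° × sin 122.6° = 0.27983, so δ = +16.250°.
cos h₀ = −tan(+26.4°) tan(+16.250°) = -0.1447, h₀ = 1.7160 rad.
Bracket: h₀ sin ϕ sin δ + cos ϕ cos δ sin h₀ = 1.7160×0.44464×0.27983 + 0.89571×0.96005×0.98948 = 0.213511 + 0.850880 = 1.064391.
Q̄ = (S_0/π) × [bracket] = (2355/π) × 1.064391 = 797.89 W/m².
— Configuration B (ϕ=+26.4°):
Solar declination: sin δ = sin ε · sin L_s = sin 19.40° × sin 0.0° = 0.00000, so δ = +0.000°.
cos h₀ = −tan(+26.4°) tan(+0.000°) = -0.0000, h₀ = 1.5708 rad.
Bracket: h₀ sin ϕ sin δ + cos ϕ cos δ sin h₀ = 1.5708×0.44464×0.00000 + 0.89571×1.00000×1.00000 = 0.000000 + 0.895710 = 0.895710.
Q̄ = (S_0/π) × [bracket] = (2355/π) × 0.895710 = 671.44 W/m².
Ratio Q̄_A / Q̄_B = 797.89 / 671.44 = 1.188.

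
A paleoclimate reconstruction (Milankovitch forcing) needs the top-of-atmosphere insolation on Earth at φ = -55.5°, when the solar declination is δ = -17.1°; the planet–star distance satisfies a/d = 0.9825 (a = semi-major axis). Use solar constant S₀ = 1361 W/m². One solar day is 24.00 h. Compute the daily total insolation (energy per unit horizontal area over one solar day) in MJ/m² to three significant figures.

cos H₀ = −tan(-55.5°) tan(-17.100°) = -0.4476, H₀ = 2.0349 rad.
Bracket: H₀ sin φ sin δ + cos φ cos δ sin H₀ = 2.0349×-0.82413×-0.29404 + 0.56641×0.95579×0.89422 = 0.493112 + 0.484103 = 0.977215.
Inverse-square distance factor (a/d)² = 0.9825² = 0.965306.
Q̄ = (S₀/π) × 0.965306 × [bracket] = (1361/π) × 0.965306 × 0.977215 = 408.66 W/m².
Daily total = Q̄ × 24.00 h × 3600 s/h = 408.66 × 24.00 × 3600 / 10⁶ = 35.31 MJ/m².

35.3 MJ/m²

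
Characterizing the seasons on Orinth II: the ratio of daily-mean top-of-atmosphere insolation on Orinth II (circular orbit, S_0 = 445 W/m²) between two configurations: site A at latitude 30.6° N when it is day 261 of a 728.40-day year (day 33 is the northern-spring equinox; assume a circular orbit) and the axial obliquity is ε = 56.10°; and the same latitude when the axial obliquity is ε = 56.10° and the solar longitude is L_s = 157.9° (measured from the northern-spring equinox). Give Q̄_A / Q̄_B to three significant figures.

— Configuration A (ϕ=+30.6°):
Solar longitude: L_s = 360° × (261 − 33)/728.40 = 112.685°.
sin δ = sin 56.10° × sin 112.685° = 0.76580, so δ = +49.978°.
cos h₀ = −tan(+30.6°) tan(+49.978°) = -0.7043, h₀ = 2.3522 rad.
Bracket: h₀ sin ϕ sin δ + cos ϕ cos δ sin h₀ = 2.3522×0.50904×0.76580 + 0.86074×0.64308×0.70995 = 0.916941 + 0.392975 = 1.309916.
Q̄ = (S_0/π) × [bracket] = (445/π) × 1.309916 = 185.55 W/m².
— Configuration B (ϕ=+30.6°):
Solar declination: sin δ = sin ε · sin L_s = sin 56.10° × sin 157.9° = 0.31227, so δ = +18.196°.
cos h₀ = −tan(+30.6°) tan(+18.196°) = -0.1944, h₀ = 1.7664 rad.
Bracket: h₀ sin ϕ sin δ + cos ϕ cos δ sin h₀ = 1.7664×0.50904×0.31227 + 0.86074×0.94999×0.98092 = 0.280783 + 0.802093 = 1.082876.
Q̄ = (S_0/π) × [bracket] = (445/π) × 1.082876 = 153.39 W/m².
Ratio Q̄_A / Q̄_B = 185.55 / 153.39 = 1.210.

Q̄_A / Q̄_B ≈ 1.21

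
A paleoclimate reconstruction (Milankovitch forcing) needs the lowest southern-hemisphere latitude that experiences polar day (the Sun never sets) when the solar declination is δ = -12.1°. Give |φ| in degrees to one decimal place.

Polar day requires cos H₀ = −tan φ tan δ ≤ −1, i.e. tan φ tan δ ≥ 1.
The boundary is |tan φ| · |tan δ| = 1, so |φ| = 90° − |δ| = 90° − 12.1° = 77.9° in the southern hemisphere.

|φ| = 77.9°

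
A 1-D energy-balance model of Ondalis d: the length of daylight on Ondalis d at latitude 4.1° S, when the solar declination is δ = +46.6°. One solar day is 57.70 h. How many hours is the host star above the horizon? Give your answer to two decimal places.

cos H₀ = −tan φ · tan δ = −tan(-4.1°) × tan(+46.600°) = 0.0758, so H₀ = 1.4949 rad = 85.65°.
Daylight = 2H₀/(2π) × 57.70 h = (1.4949/π) × 57.70 = 27.46 h.

27.46 h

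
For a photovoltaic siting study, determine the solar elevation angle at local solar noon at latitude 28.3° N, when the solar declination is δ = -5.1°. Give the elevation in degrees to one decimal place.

56.6°

At local noon the hour angle is zero, so the zenith angle equals |φ − δ| = |+28.3° − (-5.100°)| = 33.400°.
Elevation = 90° − 33.400° = 56.6°.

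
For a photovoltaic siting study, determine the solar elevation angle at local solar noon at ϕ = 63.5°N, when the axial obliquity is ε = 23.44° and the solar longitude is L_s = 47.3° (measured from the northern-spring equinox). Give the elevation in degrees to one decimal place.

Solar declination: sin δ = sin ε · sin L_s = sin 23.44° × sin 47.3° = 0.29234, so δ = +16.998°.
At local noon the hour angle is zero, so the zenith angle equals |ϕ − δ| = |+63.5° − (+16.998°)| = 46.502°.
Elevation = 90° − 46.502° = 43.5°.

43.5°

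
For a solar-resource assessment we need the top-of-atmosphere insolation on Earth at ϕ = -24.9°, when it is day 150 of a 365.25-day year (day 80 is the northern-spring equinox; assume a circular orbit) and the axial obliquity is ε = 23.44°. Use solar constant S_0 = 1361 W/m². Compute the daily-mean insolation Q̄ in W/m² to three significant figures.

Q̄ ≈ 265 W/m²

Solar longitude: L_s = 360° × (150 − 80)/365.25 = 68.994°.
sin δ = sin 23.44° × sin 68.994° = 0.37135, so δ = +21.799°.
cos h₀ = −tan(-24.9°) tan(+21.799°) = 0.1857, h₀ = 1.3841 rad.
Bracket: h₀ sin ϕ sin δ + cos ϕ cos δ sin h₀ = 1.3841×-0.42104×0.37135 + 0.90704×0.92849×0.98262 = -0.216408 + 0.827541 = 0.611133.
Q̄ = (S_0/π) × [bracket] = (1361/π) × 0.611133 = 264.8 W/m².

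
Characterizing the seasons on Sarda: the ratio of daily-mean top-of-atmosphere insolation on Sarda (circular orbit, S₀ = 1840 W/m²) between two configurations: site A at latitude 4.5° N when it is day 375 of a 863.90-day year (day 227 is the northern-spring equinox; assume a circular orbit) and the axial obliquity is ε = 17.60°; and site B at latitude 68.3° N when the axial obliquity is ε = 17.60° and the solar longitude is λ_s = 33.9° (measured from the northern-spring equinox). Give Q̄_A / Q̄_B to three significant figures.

Q̄_A / Q̄_B ≈ 1.54

— Configuration A (φ=+4.5°):
Solar longitude: λ_s = 360° × (375 − 227)/863.90 = 61.674°.
sin δ = sin 17.60° × sin 61.674° = 0.26616, so δ = +15.436°.
cos H₀ = −tan(+4.5°) tan(+15.436°) = -0.0217, H₀ = 1.5925 rad.
Bracket: H₀ sin φ sin δ + cos φ cos δ sin H₀ = 1.5925×0.07846×0.26616 + 0.99692×0.96393×0.99976 = 0.033256 + 0.960730 = 0.993986.
Q̄ = (S₀/π) × [bracket] = (1840/π) × 0.993986 = 582.17 W/m².
— Configuration B (φ=+68.3°):
Solar declination: sin δ = sin ε · sin λ_s = sin 17.60° × sin 33.9° = 0.16865, so δ = +9.709°.
cos H₀ = −tan(+68.3°) tan(+9.709°) = -0.4299, H₀ = 2.0152 rad.
Bracket: H₀ sin φ sin δ + cos φ cos δ sin H₀ = 2.0152×0.92913×0.16865 + 0.36975×0.98568×0.90285 = 0.315777 + 0.329048 = 0.644825.
Q̄ = (S₀/π) × [bracket] = (1840/π) × 0.644825 = 377.67 W/m².
Ratio Q̄_A / Q̄_B = 582.17 / 377.67 = 1.541.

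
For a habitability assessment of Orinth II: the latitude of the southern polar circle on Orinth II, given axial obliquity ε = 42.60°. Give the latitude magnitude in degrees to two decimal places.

The polar circle is the lowest latitude that experiences at least one full rotation of continuous darkness at the northern-summer solstice; it lies at |ϕ| = 90° − ε = 90° − 42.60° = 47.40°.

47.40°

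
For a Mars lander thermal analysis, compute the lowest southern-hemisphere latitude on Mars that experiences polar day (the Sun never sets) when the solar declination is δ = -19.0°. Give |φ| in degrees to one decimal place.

Polar day requires cos H₀ = −tan φ tan δ ≤ −1, i.e. tan φ tan δ ≥ 1.
The boundary is |tan φ| · |tan δ| = 1, so |φ| = 90° − |δ| = 90° − 19.0° = 71.0° in the southern hemisphere.

|φ| = 71.0°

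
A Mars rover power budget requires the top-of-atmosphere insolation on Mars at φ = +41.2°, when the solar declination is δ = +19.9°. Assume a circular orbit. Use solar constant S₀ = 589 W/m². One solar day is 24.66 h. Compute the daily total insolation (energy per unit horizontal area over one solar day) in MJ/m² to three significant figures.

18.2 MJ/m²

cos H₀ = −tan(+41.2°) tan(+19.900°) = -0.3169, H₀ = 1.8933 rad.
Bracket: H₀ sin φ sin δ + cos φ cos δ sin H₀ = 1.8933×0.65869×0.34038 + 0.75241×0.94029×0.94846 = 0.424487 + 0.671020 = 1.095507.
Q̄ = (S₀/π) × [bracket] = (589/π) × 1.095507 = 205.39 W/m².
Daily total = Q̄ × 24.66 h × 3600 s/h = 205.39 × 24.66 × 3600 / 10⁶ = 18.23 MJ/m².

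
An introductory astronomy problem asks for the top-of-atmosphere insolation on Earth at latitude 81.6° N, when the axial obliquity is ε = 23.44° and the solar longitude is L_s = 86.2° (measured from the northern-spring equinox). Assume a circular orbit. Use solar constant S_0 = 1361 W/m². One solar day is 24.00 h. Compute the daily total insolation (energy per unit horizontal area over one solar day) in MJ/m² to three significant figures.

Solar declination: sin δ = sin ε · sin L_s = sin 23.44° × sin 86.2° = 0.39691, so δ = +23.385°.
cos h₀ = −tan(+81.6°) tan(+23.385°) = -2.9285 ≤ −1 ⇒ polar day, h₀ = π.
Bracket: h₀ sin ϕ sin δ + cos ϕ cos δ sin h₀ = 3.1416×0.98927×0.39691 + 0.14608×0.91786×0.00000 = 1.233553 + 0.000000 = 1.233553.
Q̄ = (S_0/π) × [bracket] = (1361/π) × 1.233553 = 534.40 W/m².
Daily total = Q̄ × 24.00 h × 3600 s/h = 534.40 × 24.00 × 3600 / 10⁶ = 46.17 MJ/m².

46.2 MJ/m²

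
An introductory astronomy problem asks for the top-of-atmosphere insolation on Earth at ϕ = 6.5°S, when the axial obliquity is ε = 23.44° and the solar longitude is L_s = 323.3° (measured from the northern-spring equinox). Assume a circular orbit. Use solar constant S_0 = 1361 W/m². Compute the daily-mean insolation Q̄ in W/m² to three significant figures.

Q̄ ≈ 437 W/m²

Solar declination: sin δ = sin ε · sin L_s = sin 23.44° × sin 323.3° = -0.23773, so δ = -13.753°.
cos h₀ = −tan(-6.5°) tan(-13.753°) = -0.0279, h₀ = 1.5987 rad.
Bracket: h₀ sin ϕ sin δ + cos ϕ cos δ sin h₀ = 1.5987×-0.11320×-0.23773 + 0.99357×0.97133×0.99961 = 0.043023 + 0.964708 = 1.007731.
Q̄ = (S_0/π) × [bracket] = (1361/π) × 1.007731 = 436.6 W/m².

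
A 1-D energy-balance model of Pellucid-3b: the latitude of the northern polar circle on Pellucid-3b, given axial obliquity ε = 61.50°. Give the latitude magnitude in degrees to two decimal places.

The polar circle is the lowest latitude that experiences at least one full rotation of continuous daylight at the northern-summer solstice; it lies at |ϕ| = 90° − ε = 90° − 61.50° = 28.50°.

28.50°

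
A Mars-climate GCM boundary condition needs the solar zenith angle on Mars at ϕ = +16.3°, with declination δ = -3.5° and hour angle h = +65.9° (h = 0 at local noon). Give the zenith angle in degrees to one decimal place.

cos θ_z = sin ϕ sin δ + cos ϕ cos δ cos h = -0.017134 + 0.391187 = 0.374053.
θ_z = arccos(0.374053) = 68.0°.

θ_z = 68.0°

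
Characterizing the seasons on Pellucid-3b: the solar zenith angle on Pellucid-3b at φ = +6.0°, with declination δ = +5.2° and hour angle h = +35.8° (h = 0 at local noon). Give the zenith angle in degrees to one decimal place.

θ_z = 35.6°

cos θ_z = sin φ sin δ + cos φ cos δ cos h = 0.009474 + 0.803301 = 0.812775.
θ_z = arccos(0.812775) = 35.6°.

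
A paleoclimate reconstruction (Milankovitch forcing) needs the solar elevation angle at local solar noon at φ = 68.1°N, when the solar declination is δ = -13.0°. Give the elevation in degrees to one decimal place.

At local noon the hour angle is zero, so the zenith angle equals |φ − δ| = |+68.1° − (-13.000°)| = 81.100°.
Elevation = 90° − 81.100° = 8.9°.

8.9°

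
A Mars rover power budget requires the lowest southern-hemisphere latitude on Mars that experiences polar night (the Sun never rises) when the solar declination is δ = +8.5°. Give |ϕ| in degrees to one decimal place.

Polar night requires cos h₀ = −tan ϕ tan δ ≥ 1, i.e. tan ϕ tan δ ≤ −1.
The boundary is |tan ϕ| · |tan δ| = 1, so |ϕ| = 90° − |δ| = 90° − 8.5° = 81.5° in the southern hemisphere.

|ϕ| = 81.5°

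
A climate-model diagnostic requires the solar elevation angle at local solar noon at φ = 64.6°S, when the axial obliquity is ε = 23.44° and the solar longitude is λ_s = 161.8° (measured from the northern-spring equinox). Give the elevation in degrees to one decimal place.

18.3°

Solar declination: sin δ = sin ε · sin λ_s = sin 23.44° × sin 161.8° = 0.12424, so δ = +7.137°.
At local noon the hour angle is zero, so the zenith angle equals |φ − δ| = |-64.6° − (+7.137°)| = 71.737°.
Elevation = 90° − 71.737° = 18.3°.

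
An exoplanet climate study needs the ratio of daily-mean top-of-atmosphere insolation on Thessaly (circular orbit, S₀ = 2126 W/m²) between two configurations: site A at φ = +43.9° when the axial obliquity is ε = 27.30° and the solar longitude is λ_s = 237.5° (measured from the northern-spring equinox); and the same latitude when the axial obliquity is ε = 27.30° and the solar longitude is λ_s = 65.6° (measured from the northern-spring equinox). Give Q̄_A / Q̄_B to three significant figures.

Q̄_A / Q̄_B ≈ 0.254

— Configuration A (φ=+43.9°):
Solar declination: sin δ = sin ε · sin λ_s = sin 27.30° × sin 237.5° = -0.38682, so δ = -22.757°.
cos H₀ = −tan(+43.9°) tan(-22.757°) = 0.4037, H₀ = 1.1553 rad.
Bracket: H₀ sin φ sin δ + cos φ cos δ sin H₀ = 1.1553×0.69340×-0.38682 + 0.72055×0.92215×0.91490 = -0.309876 + 0.607910 = 0.298034.
Q̄ = (S₀/π) × [bracket] = (2126/π) × 0.298034 = 201.69 W/m².
— Configuration B (φ=+43.9°):
Solar declination: sin δ = sin ε · sin λ_s = sin 27.30° × sin 65.6° = 0.41768, so δ = +24.688°.
cos H₀ = −tan(+43.9°) tan(+24.688°) = -0.4424, H₀ = 2.0291 rad.
Bracket: H₀ sin φ sin δ + cos φ cos δ sin H₀ = 2.0291×0.69340×0.41768 + 0.72055×0.90859×0.89683 = 0.587667 + 0.587141 = 1.174808.
Q̄ = (S₀/π) × [bracket] = (2126/π) × 1.174808 = 795.02 W/m².
Ratio Q̄_A / Q̄_B = 201.69 / 795.02 = 0.2537.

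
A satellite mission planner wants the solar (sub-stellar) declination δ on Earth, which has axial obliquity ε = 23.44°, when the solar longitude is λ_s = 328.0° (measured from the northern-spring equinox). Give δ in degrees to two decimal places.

δ = -12.17°

sin δ = sin ε · sin λ_s = sin 23.44° × sin 328.0° = -0.210796.
δ = arcsin(-0.210796) = -12.17°.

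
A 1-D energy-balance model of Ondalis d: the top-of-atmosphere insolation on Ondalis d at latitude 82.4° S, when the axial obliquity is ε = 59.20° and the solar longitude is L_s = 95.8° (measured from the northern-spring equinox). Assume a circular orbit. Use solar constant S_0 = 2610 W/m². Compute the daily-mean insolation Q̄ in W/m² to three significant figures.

Solar declination: sin δ = sin ε · sin L_s = sin 59.20° × sin 95.8° = 0.85456, so δ = +58.711°.
cos h₀ = −tan(-82.4°) tan(+58.711°) = 12.3321 ≥ 1 ⇒ polar night, h₀ = 0 and Q̄ = 0.

Q̄ ≈ 0.00 W/m²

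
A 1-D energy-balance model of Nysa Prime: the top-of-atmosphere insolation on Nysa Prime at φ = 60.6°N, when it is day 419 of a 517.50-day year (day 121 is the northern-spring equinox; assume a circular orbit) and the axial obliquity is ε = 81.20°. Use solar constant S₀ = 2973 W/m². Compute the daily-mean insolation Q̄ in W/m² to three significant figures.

Solar longitude: λ_s = 360° × (419 − 121)/517.50 = 207.304°.
sin δ = sin 81.20° × sin 207.304° = -0.45332, so δ = -26.957°.
cos H₀ = −tan(+60.6°) tan(-26.957°) = 0.9026, H₀ = 0.4451 rad.
Bracket: H₀ sin φ sin δ + cos φ cos δ sin H₀ = 0.4451×0.87121×-0.45332 + 0.49090×0.89135×0.43054 = -0.175786 + 0.188389 = 0.012603.
Q̄ = (S₀/π) × [bracket] = (2973/π) × 0.012603 = 11.93 W/m².

Q̄ ≈ 11.9 W/m²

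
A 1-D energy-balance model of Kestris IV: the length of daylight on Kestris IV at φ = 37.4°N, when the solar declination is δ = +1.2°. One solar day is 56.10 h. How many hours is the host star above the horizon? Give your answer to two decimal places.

28.34 h

cos H₀ = −tan φ · tan δ = −tan(+37.4°) × tan(+1.200°) = -0.0160, so H₀ = 1.5868 rad = 90.92°.
Daylight = 2H₀/(2π) × 56.10 h = (1.5868/π) × 56.10 = 28.34 h.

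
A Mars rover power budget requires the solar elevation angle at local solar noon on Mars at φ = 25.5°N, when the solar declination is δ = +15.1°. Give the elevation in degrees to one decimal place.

At local noon the hour angle is zero, so the zenith angle equals |φ − δ| = |+25.5° − (+15.100°)| = 10.400°.
Elevation = 90° − 10.400° = 79.6°.

79.6°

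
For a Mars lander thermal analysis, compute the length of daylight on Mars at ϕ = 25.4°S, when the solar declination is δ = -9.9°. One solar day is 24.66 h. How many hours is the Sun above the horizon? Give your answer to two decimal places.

cos h₀ = −tan ϕ · tan δ = −tan(-25.4°) × tan(-9.900°) = -0.0829, so h₀ = 1.6538 rad = 94.75°.
Daylight = 2h₀/(2π) × 24.66 h = (1.6538/π) × 24.66 = 12.98 h.

12.98 h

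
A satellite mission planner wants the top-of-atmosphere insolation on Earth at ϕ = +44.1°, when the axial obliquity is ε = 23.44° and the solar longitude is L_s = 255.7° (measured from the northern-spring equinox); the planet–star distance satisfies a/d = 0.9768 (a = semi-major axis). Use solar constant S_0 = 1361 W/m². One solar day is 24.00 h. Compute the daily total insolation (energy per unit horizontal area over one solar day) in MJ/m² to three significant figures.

10.6 MJ/m²

Solar declination: sin δ = sin ε · sin L_s = sin 23.44° × sin 255.7° = -0.38546, so δ = -22.673°.
cos h₀ = −tan(+44.1°) tan(-22.673°) = 0.4048, h₀ = 1.1540 rad.
Bracket: h₀ sin ϕ sin δ + cos ϕ cos δ sin h₀ = 1.1540×0.69591×-0.38546 + 0.71813×0.92272×0.91439 = -0.309555 + 0.605905 = 0.296350.
Inverse-square distance factor (a/d)² = 0.9768² = 0.954138.
Q̄ = (S_0/π) × 0.954138 × [bracket] = (1361/π) × 0.954138 × 0.296350 = 122.50 W/m².
Daily total = Q̄ × 24.00 h × 3600 s/h = 122.50 × 24.00 × 3600 / 10⁶ = 10.58 MJ/m².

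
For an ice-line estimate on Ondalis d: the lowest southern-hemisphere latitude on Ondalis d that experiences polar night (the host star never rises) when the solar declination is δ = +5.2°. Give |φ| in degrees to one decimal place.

Polar night requires cos H₀ = −tan φ tan δ ≥ 1, i.e. tan φ tan δ ≤ −1.
The boundary is |tan φ| · |tan δ| = 1, so |φ| = 90° − |δ| = 90° − 5.2° = 84.8° in the southern hemisphere.

|φ| = 84.8°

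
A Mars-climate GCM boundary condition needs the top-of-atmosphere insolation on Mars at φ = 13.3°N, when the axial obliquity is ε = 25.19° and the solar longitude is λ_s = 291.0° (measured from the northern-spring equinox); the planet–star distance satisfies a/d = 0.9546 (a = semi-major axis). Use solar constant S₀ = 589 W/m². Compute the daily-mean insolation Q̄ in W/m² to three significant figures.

Solar declination: sin δ = sin ε · sin λ_s = sin 25.19° × sin 291.0° = -0.39735, so δ = -23.413°.
cos H₀ = −tan(+13.3°) tan(-23.413°) = 0.1024, H₀ = 1.4683 rad.
Bracket: H₀ sin φ sin δ + cos φ cos δ sin H₀ = 1.4683×0.23005×-0.39735 + 0.97318×0.91767×0.99475 = -0.134218 + 0.888370 = 0.754152.
Inverse-square distance factor (a/d)² = 0.9546² = 0.911261.
Q̄ = (S₀/π) × 0.911261 × [bracket] = (589/π) × 0.911261 × 0.754152 = 128.8 W/m².

Q̄ ≈ 129 W/m²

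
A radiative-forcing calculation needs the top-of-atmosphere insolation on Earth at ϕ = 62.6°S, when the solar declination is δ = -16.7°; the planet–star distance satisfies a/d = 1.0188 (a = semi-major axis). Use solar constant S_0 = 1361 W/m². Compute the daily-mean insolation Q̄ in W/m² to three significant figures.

cos h₀ = −tan(-62.6°) tan(-16.700°) = -0.5788, h₀ = 2.1880 rad.
Bracket: h₀ sin ϕ sin δ + cos ϕ cos δ sin h₀ = 2.1880×-0.88782×-0.28736 + 0.46020×0.95782×0.81548 = 0.558211 + 0.359454 = 0.917665.
Inverse-square distance factor (a/d)² = 1.0188² = 1.037953.
Q̄ = (S_0/π) × 1.037953 × [bracket] = (1361/π) × 1.037953 × 0.917665 = 412.6 W/m².

Q̄ ≈ 413 W/m²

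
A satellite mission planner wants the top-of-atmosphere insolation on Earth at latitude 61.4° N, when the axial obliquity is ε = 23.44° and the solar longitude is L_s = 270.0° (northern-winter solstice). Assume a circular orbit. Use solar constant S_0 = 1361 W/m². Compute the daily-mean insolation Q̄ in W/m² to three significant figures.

Q̄ ≈ 16.8 W/m²

Solar declination: sin δ = sin ε · sin L_s = sin 23.44° × sin 270.0° = -0.39779, so δ = -23.440°.
cos h₀ = −tan(+61.4°) tan(-23.440°) = 0.7952, h₀ = 0.6514 rad.
Bracket: h₀ sin ϕ sin δ + cos ϕ cos δ sin h₀ = 0.6514×0.87798×-0.39779 + 0.47869×0.91748×0.60632 = -0.227503 + 0.266289 = 0.038786.
Q̄ = (S_0/π) × [bracket] = (1361/π) × 0.038786 = 16.80 W/m².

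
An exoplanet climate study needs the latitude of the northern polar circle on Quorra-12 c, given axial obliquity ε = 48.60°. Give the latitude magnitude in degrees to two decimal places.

The polar circle is the lowest latitude that experiences at least one full rotation of continuous daylight at the northern-summer solstice; it lies at |ϕ| = 90° − ε = 90° − 48.60° = 41.40°.

41.40°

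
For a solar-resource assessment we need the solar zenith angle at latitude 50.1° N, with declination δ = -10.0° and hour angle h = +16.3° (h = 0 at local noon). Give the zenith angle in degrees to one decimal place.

θ_z = 61.8°

cos θ_z = sin ϕ sin δ + cos ϕ cos δ cos h = -0.133217 + 0.606313 = 0.473096.
θ_z = arccos(0.473096) = 61.8°.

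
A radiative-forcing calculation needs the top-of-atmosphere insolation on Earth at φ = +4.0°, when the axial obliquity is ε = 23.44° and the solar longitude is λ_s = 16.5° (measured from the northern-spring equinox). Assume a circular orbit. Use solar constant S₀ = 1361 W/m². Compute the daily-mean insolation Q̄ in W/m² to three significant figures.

Q̄ ≈ 435 W/m²

Solar declination: sin δ = sin ε · sin λ_s = sin 23.44° × sin 16.5° = 0.11298, so δ = +6.487°.
cos H₀ = −tan(+4.0°) tan(+6.487°) = -0.0080, H₀ = 1.5787 rad.
Bracket: H₀ sin φ sin δ + cos φ cos δ sin H₀ = 1.5787×0.06976×0.11298 + 0.99756×0.99360×0.99997 = 0.012443 + 0.991146 = 1.003589.
Q̄ = (S₀/π) × [bracket] = (1361/π) × 1.003589 = 434.8 W/m².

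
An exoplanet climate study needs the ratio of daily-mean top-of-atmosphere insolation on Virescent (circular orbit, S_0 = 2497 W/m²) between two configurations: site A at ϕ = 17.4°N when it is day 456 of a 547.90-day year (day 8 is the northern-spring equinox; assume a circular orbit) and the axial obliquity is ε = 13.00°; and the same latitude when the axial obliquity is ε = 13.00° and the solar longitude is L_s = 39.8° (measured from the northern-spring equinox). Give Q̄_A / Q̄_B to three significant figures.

— Configuration A (ϕ=+17.4°):
Solar longitude: L_s = 360° × (456 − 8)/547.90 = 294.360°.
sin δ = sin 13.00° × sin 294.360° = -0.20492, so δ = -11.825°.
cos h₀ = −tan(+17.4°) tan(-11.825°) = 0.0656, h₀ = 1.5051 rad.
Bracket: h₀ sin ϕ sin δ + cos ϕ cos δ sin h₀ = 1.5051×0.29904×-0.20492 + 0.95424×0.97878×0.99785 = -0.092231 + 0.931983 = 0.839752.
Q̄ = (S_0/π) × [bracket] = (2497/π) × 0.839752 = 667.45 W/m².
— Configuration B (ϕ=+17.4°):
Solar declination: sin δ = sin ε · sin L_s = sin 13.00° × sin 39.8° = 0.14399, so δ = +8.279°.
cos h₀ = −tan(+17.4°) tan(+8.279°) = -0.0456, h₀ = 1.6164 rad.
Bracket: h₀ sin ϕ sin δ + cos ϕ cos δ sin h₀ = 1.6164×0.29904×0.14399 + 0.95424×0.98958×0.99896 = 0.069600 + 0.943315 = 1.012915.
Q̄ = (S_0/π) × [bracket] = (2497/π) × 1.012915 = 805.08 W/m².
Ratio Q̄_A / Q̄_B = 667.45 / 805.08 = 0.8290.

Q̄_A / Q̄_B ≈ 0.829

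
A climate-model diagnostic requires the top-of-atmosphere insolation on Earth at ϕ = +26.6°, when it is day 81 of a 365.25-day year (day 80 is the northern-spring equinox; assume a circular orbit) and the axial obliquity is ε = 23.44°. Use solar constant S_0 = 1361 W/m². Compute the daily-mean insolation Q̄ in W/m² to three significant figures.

Solar longitude: L_s = 360° × (81 − 80)/365.25 = 0.986°.
sin δ = sin 23.44° × sin 0.986° = 0.00684, so δ = +0.392°.
cos h₀ = −tan(+26.6°) tan(+0.392°) = -0.0034, h₀ = 1.5742 rad.
Bracket: h₀ sin ϕ sin δ + cos ϕ cos δ sin h₀ = 1.5742×0.44776×0.00684 + 0.89415×0.99998×0.99999 = 0.004821 + 0.894123 = 0.898944.
Q̄ = (S_0/π) × [bracket] = (1361/π) × 0.898944 = 389.4 W/m².

Q̄ ≈ 389 W/m²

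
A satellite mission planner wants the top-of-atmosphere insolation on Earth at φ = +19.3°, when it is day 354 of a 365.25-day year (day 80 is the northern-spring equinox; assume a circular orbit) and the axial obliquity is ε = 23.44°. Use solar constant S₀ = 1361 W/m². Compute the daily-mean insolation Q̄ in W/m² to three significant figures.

Q̄ ≈ 290 W/m²

Solar longitude: λ_s = 360° × (354 − 80)/365.25 = 270.062°.
sin δ = sin 23.44° × sin 270.062° = -0.39779, so δ = -23.440°.
cos H₀ = −tan(+19.3°) tan(-23.440°) = 0.1518, H₀ = 1.4184 rad.
Bracket: H₀ sin φ sin δ + cos φ cos δ sin H₀ = 1.4184×0.33051×-0.39779 + 0.94380×0.91748×0.98841 = -0.186482 + 0.855882 = 0.669400.
Q̄ = (S₀/π) × [bracket] = (1361/π) × 0.669400 = 290.0 W/m².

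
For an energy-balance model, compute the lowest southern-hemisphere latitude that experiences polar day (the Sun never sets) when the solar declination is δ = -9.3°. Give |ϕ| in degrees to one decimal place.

Polar day requires cos h₀ = −tan ϕ tan δ ≤ −1, i.e. tan ϕ tan δ ≥ 1.
The boundary is |tan ϕ| · |tan δ| = 1, so |ϕ| = 90° − |δ| = 90° − 9.3° = 80.7° in the southern hemisphere.

|ϕ| = 80.7°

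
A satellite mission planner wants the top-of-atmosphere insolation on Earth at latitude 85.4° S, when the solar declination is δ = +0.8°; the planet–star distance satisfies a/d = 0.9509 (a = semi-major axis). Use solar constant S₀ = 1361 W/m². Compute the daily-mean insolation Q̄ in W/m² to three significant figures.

cos H₀ = −tan(-85.4°) tan(+0.800°) = 0.1736, H₀ = 1.3964 rad.
Bracket: H₀ sin φ sin δ + cos φ cos δ sin H₀ = 1.3964×-0.99678×0.01396 + 0.08020×0.99990×0.98482 = -0.019431 + 0.078975 = 0.059544.
Inverse-square distance factor (a/d)² = 0.9509² = 0.904211.
Q̄ = (S₀/π) × 0.904211 × [bracket] = (1361/π) × 0.904211 × 0.059544 = 23.32 W/m².

Q̄ ≈ 23.3 W/m²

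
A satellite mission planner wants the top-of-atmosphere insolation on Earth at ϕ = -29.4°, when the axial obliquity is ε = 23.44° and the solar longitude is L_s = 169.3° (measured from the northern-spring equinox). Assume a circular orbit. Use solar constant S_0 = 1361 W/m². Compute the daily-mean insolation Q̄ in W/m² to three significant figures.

Solar declination: sin δ = sin ε · sin L_s = sin 23.44° × sin 169.3° = 0.07386, so δ = +4.235°.
cos h₀ = −tan(-29.4°) tan(+4.235°) = 0.0417, h₀ = 1.5291 rad.
Bracket: h₀ sin ϕ sin δ + cos ϕ cos δ sin h₀ = 1.5291×-0.49090×0.07386 + 0.87121×0.99727×0.99913 = -0.055442 + 0.868076 = 0.812634.
Q̄ = (S_0/π) × [bracket] = (1361/π) × 0.812634 = 352.0 W/m².

Q̄ ≈ 352 W/m²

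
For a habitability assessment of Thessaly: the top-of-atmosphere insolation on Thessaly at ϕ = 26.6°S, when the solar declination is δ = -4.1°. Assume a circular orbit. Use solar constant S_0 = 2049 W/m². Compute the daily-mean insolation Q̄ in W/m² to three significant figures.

cos h₀ = −tan(-26.6°) tan(-4.100°) = -0.0359, h₀ = 1.6067 rad.
Bracket: h₀ sin ϕ sin δ + cos ϕ cos δ sin h₀ = 1.6067×-0.44776×-0.07150 + 0.89415×0.99744×0.99936 = 0.051438 + 0.891290 = 0.942728.
Q̄ = (S_0/π) × [bracket] = (2049/π) × 0.942728 = 614.9 W/m².

Q̄ ≈ 615 W/m²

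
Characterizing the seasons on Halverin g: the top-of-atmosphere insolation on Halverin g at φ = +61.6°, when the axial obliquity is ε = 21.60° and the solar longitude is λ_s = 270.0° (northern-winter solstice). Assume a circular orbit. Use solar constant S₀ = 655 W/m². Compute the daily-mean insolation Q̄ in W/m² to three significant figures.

Q̄ ≈ 12.2 W/m²

Solar declination: sin δ = sin ε · sin λ_s = sin 21.60° × sin 270.0° = -0.36812, so δ = -21.600°.
cos H₀ = −tan(+61.6°) tan(-21.600°) = 0.7323, H₀ = 0.7492 rad.
Bracket: H₀ sin φ sin δ + cos φ cos δ sin H₀ = 0.7492×0.87965×-0.36812 + 0.47562×0.92978×0.68103 = -0.242604 + 0.301166 = 0.058562.
Q̄ = (S₀/π) × [bracket] = (655/π) × 0.058562 = 12.21 W/m².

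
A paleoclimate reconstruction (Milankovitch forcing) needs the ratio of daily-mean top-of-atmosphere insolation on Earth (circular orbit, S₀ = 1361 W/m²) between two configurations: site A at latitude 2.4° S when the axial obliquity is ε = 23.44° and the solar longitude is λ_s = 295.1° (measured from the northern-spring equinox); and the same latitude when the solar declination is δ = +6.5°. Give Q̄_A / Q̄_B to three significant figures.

Q̄_A / Q̄_B ≈ 0.970

— Configuration A (φ=-2.4°):
Solar declination: sin δ = sin ε · sin λ_s = sin 23.44° × sin 295.1° = -0.36022, so δ = -21.114°.
cos H₀ = −tan(-2.4°) tan(-21.114°) = -0.0162, H₀ = 1.5870 rad.
Bracket: H₀ sin φ sin δ + cos φ cos δ sin H₀ = 1.5870×-0.04188×-0.36022 + 0.99912×0.93287×0.99987 = 0.023942 + 0.931928 = 0.955870.
Q̄ = (S₀/π) × [bracket] = (1361/π) × 0.955870 = 414.10 W/m².
— Configuration B (φ=-2.4°):
cos H₀ = −tan(-2.4°) tan(+6.500°) = 0.0048, H₀ = 1.5660 rad.
Bracket: H₀ sin φ sin δ + cos φ cos δ sin H₀ = 1.5660×-0.04188×0.11320 + 0.99912×0.99357×0.99999 = -0.007424 + 0.992686 = 0.985262.
Q̄ = (S₀/π) × [bracket] = (1361/π) × 0.985262 = 426.83 W/m².
Ratio Q̄_A / Q̄_B = 414.10 / 426.83 = 0.9702.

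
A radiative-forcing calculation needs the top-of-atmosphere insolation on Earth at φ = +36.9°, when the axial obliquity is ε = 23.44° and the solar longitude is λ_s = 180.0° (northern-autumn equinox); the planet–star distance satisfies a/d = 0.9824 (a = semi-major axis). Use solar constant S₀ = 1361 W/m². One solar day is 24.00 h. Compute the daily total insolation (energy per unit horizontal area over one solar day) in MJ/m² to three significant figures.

28.9 MJ/m²

Solar declination: sin δ = sin ε · sin λ_s = sin 23.44° × sin 180.0° = 0.00000, so δ = +0.000°.
cos H₀ = −tan(+36.9°) tan(+0.000°) = -0.0000, H₀ = 1.5708 rad.
Bracket: H₀ sin φ sin δ + cos φ cos δ sin H₀ = 1.5708×0.60042×0.00000 + 0.79968×1.00000×1.00000 = 0.000000 + 0.799680 = 0.799680.
Inverse-square distance factor (a/d)² = 0.9824² = 0.965110.
Q̄ = (S₀/π) × 0.965110 × [bracket] = (1361/π) × 0.965110 × 0.799680 = 334.35 W/m².
Daily total = Q̄ × 24.00 h × 3600 s/h = 334.35 × 24.00 × 3600 / 10⁶ = 28.89 MJ/m².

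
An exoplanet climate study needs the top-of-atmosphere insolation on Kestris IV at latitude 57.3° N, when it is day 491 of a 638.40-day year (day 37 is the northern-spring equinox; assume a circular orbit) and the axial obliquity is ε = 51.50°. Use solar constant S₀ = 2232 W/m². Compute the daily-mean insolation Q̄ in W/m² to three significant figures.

Solar longitude: λ_s = 360° × (491 − 37)/638.40 = 256.015°.
sin δ = sin 51.50° × sin 256.015° = -0.75941, so δ = -49.412°.
cos H₀ = −tan(+57.3°) tan(-49.412°) = 1.8181 ≥ 1 ⇒ polar night, H₀ = 0 and Q̄ = 0.

Q̄ ≈ 0.00 W/m²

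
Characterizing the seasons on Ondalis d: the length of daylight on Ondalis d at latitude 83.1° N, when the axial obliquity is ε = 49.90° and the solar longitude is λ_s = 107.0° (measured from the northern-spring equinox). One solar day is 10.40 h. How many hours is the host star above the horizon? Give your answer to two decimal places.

10.40 h

Solar declination: sin δ = sin ε · sin λ_s = sin 49.90° × sin 107.0° = 0.73150, so δ = +47.012°.
Sunrise equation: cos H₀ = −tan φ · tan δ = -8.8653 ≤ −1, so the host star never sets (polar day) and H₀ = π.
Daylight = 2H₀/(2π) × 10.40 h = (3.1416/π) × 10.40 = 10.40 h.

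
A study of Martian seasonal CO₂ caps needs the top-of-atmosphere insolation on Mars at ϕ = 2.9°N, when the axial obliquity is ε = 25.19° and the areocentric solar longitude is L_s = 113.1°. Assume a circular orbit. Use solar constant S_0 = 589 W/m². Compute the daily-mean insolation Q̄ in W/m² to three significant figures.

Q̄ ≈ 178 W/m²

sin δ = sin 25.19° × sin 113.1° = 0.39150, so δ = +23.048°.
cos h₀ = −tan(+2.9°) tan(+23.048°) = -0.0216, h₀ = 1.5924 rad.
Bracket: h₀ sin ϕ sin δ + cos ϕ cos δ sin h₀ = 1.5924×0.05059×0.39150 + 0.99872×0.92018×0.99977 = 0.031539 + 0.918791 = 0.950330.
Q̄ = (S_0/π) × [bracket] = (589/π) × 0.950330 = 178.2 W/m².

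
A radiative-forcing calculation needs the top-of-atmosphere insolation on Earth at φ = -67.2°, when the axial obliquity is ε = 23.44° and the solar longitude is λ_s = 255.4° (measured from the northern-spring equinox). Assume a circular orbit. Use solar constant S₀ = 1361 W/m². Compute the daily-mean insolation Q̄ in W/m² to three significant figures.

Q̄ ≈ 483 W/m²

Solar declination: sin δ = sin ε · sin λ_s = sin 23.44° × sin 255.4° = -0.38494, so δ = -22.640°.
cos H₀ = −tan(-67.2°) tan(-22.640°) = -0.9922, H₀ = 3.0166 rad.
Bracket: H₀ sin φ sin δ + cos φ cos δ sin H₀ = 3.0166×-0.92186×-0.38494 + 0.38752×0.92294×0.12463 = 1.070473 + 0.044575 = 1.115048.
Q̄ = (S₀/π) × [bracket] = (1361/π) × 1.115048 = 483.1 W/m².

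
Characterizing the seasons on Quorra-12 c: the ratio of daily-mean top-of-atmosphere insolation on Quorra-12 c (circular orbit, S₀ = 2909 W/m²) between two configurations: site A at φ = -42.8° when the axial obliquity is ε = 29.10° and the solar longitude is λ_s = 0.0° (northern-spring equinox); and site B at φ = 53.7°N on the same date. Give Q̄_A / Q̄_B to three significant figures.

— Configuration A (φ=-42.8°):
Solar declination: sin δ = sin ε · sin λ_s = sin 29.10° × sin 0.0° = 0.00000, so δ = +0.000°.
cos H₀ = −tan(-42.8°) tan(+0.000°) = 0.0000, H₀ = 1.5708 rad.
Bracket: H₀ sin φ sin δ + cos φ cos δ sin H₀ = 1.5708×-0.67944×0.00000 + 0.73373×1.00000×1.00000 = -0.000000 + 0.733730 = 0.733730.
Q̄ = (S₀/π) × [bracket] = (2909/π) × 0.733730 = 679.41 W/m².
— Configuration B (φ=+53.7°):
cos H₀ = −tan(+53.7°) tan(+0.000°) = -0.0000, H₀ = 1.5708 rad.
Bracket: H₀ sin φ sin δ + cos φ cos δ sin H₀ = 1.5708×0.80593×0.00000 + 0.59201×1.00000×1.00000 = 0.000000 + 0.592010 = 0.592010.
Q̄ = (S₀/π) × [bracket] = (2909/π) × 0.592010 = 548.18 W/m².
Ratio Q̄_A / Q̄_B = 679.41 / 548.18 = 1.239.

Q̄_A / Q̄_B ≈ 1.24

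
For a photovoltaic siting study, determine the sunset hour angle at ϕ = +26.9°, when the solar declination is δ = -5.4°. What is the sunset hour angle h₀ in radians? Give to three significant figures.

cos h₀ = −tan ϕ · tan δ = −tan(+26.9°) × tan(-5.400°) = 0.0480, so h₀ = 1.5228 rad = 87.25°.

h₀ = 1.52 rad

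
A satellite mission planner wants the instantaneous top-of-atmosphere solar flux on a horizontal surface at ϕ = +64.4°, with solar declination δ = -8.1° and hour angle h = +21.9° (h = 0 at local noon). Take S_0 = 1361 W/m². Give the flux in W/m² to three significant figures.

cos θ_z = sin ϕ sin δ + cos ϕ cos δ cos h = -0.127069 + 0.396905 = 0.269836.
Flux = S_0 · cos θ_z = 1361 × 0.269836 = 367.2 W/m².

367 W/m²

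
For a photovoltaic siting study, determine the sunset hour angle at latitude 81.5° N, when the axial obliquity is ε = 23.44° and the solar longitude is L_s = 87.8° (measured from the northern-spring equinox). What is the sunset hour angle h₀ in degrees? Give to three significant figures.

h₀ = 180°

Solar declination: sin δ = sin ε · sin L_s = sin 23.44° × sin 87.8° = 0.39750, so δ = +23.422°.
Sunrise equation: cos h₀ = −tan ϕ · tan δ = -2.8985 ≤ −1, so the Sun never sets (polar day) and h₀ = π.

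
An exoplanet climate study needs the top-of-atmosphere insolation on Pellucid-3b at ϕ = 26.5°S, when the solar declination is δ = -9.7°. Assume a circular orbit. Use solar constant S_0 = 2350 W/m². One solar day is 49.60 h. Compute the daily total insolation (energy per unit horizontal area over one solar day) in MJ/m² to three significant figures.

134 MJ/m²

cos h₀ = −tan(-26.5°) tan(-9.700°) = -0.0852, h₀ = 1.6561 rad.
Bracket: h₀ sin ϕ sin δ + cos ϕ cos δ sin h₀ = 1.6561×-0.44620×-0.16849 + 0.89493×0.98570×0.99636 = 0.124506 + 0.878922 = 1.003428.
Q̄ = (S_0/π) × [bracket] = (2350/π) × 1.003428 = 750.59 W/m².
Daily total = Q̄ × 49.60 h × 3600 s/h = 750.59 × 49.60 × 3600 / 10⁶ = 134.0 MJ/m².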